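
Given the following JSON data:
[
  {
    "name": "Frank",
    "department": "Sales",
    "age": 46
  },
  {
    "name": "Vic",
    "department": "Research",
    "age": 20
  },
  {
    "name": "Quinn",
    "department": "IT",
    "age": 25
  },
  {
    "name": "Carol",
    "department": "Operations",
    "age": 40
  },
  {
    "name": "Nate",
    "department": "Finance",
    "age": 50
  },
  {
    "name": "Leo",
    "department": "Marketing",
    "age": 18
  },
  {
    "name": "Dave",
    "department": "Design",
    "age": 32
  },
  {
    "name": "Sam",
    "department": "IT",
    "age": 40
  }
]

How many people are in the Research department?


Scanning records for department = Research
  Record 1: Vic
Count: 1

ANSWER: 1


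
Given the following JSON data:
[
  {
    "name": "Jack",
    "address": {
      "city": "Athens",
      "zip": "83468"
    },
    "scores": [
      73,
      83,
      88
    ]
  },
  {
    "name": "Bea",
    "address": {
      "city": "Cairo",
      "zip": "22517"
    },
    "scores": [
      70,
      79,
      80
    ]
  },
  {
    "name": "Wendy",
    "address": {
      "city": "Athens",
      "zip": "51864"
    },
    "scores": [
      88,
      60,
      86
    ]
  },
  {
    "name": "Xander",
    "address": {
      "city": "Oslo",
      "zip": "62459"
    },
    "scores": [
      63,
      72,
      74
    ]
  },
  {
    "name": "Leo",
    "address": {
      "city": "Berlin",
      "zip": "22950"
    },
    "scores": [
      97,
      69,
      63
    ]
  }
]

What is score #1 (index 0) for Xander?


Path: records[3].scores[0]
Value: 63

ANSWER: 63


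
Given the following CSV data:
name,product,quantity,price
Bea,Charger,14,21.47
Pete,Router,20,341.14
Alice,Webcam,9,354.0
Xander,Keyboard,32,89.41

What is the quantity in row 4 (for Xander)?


Row 4: Xander
Column 'quantity' = 32

ANSWER: 32


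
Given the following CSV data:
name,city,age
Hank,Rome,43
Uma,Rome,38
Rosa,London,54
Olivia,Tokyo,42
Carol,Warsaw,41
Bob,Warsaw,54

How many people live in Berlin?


Scanning city column for 'Berlin':
Total matches: 0

ANSWER: 0


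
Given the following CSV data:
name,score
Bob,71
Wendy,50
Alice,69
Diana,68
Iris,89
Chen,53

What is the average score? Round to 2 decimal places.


Scores: 71, 50, 69, 68, 89, 53
Sum = 400
Count = 6
Average = 400 / 6 = 66.67

ANSWER: 66.67


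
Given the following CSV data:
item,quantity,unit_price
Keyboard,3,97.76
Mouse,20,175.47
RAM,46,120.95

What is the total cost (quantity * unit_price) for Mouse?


Row: Mouse
quantity = 20
unit_price = 175.47
total = 20 * 175.47 = 3509.4

ANSWER: 3509.4


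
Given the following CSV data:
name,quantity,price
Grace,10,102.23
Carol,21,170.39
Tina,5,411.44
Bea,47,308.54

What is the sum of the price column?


Values in 'price' column:
  Row 1: 102.23
  Row 2: 170.39
  Row 3: 411.44
  Row 4: 308.54
Sum = 102.23 + 170.39 + 411.44 + 308.54 = 992.6

ANSWER: 992.6


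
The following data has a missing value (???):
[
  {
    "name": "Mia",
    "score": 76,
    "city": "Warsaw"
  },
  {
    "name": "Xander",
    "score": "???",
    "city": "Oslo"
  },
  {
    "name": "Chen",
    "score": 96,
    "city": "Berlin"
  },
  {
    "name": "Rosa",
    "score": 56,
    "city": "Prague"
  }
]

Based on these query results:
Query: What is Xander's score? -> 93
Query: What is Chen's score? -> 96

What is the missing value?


The missing value is Xander's score
From query: Xander's score = 93

ANSWER: 93


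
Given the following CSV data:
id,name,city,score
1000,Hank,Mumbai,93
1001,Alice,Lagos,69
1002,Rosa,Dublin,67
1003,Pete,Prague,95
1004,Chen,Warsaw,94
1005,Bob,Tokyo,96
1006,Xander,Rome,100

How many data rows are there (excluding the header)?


Counting rows (excluding header):
Header: id,name,city,score
Data rows: 7

ANSWER: 7


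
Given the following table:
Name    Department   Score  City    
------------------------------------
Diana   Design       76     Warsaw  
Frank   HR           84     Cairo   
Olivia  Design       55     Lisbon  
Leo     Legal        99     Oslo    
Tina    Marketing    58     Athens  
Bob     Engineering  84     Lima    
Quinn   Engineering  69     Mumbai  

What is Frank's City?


Row 2: Frank
City = Cairo

ANSWER: Cairo


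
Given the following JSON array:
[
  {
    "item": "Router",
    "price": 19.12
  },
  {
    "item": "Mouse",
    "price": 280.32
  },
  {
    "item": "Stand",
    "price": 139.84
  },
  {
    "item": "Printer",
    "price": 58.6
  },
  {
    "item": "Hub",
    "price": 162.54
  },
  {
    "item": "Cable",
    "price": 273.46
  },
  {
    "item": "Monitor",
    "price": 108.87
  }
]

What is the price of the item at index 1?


Array index 1 -> Mouse
price = 280.32

ANSWER: 280.32


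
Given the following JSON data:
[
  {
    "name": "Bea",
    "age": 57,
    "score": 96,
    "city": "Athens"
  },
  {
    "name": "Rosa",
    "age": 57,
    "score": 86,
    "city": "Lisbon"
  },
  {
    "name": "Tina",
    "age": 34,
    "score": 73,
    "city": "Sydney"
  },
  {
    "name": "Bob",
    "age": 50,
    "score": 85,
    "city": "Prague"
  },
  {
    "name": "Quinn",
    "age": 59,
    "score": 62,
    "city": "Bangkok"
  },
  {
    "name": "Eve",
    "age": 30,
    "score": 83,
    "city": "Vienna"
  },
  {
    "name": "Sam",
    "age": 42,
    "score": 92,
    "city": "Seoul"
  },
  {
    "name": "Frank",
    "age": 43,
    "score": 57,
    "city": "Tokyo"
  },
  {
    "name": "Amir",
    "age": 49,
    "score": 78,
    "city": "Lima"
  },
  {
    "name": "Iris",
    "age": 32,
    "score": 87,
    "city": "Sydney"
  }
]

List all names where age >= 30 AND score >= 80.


Checking both conditions:
  Bea (age=57, score=96) -> YES
  Rosa (age=57, score=86) -> YES
  Tina (age=34, score=73) -> no
  Bob (age=50, score=85) -> YES
  Quinn (age=59, score=62) -> no
  Eve (age=30, score=83) -> YES
  Sam (age=42, score=92) -> YES
  Frank (age=43, score=57) -> no
  Amir (age=49, score=78) -> no
  Iris (age=32, score=87) -> YES


ANSWER: Bea, Rosa, Bob, Eve, Sam, Iris


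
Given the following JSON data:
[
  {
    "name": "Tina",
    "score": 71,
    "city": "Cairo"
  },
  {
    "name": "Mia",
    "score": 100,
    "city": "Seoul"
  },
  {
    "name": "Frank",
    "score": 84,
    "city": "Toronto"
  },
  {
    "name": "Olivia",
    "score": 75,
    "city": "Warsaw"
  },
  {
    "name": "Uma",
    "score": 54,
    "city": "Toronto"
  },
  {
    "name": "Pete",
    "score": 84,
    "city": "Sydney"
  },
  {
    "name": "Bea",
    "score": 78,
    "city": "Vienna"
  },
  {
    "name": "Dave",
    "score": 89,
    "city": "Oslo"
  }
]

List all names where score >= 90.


Filtering records where score >= 90:
  Tina (score=71) -> no
  Mia (score=100) -> YES
  Frank (score=84) -> no
  Olivia (score=75) -> no
  Uma (score=54) -> no
  Pete (score=84) -> no
  Bea (score=78) -> no
  Dave (score=89) -> no


ANSWER: Mia


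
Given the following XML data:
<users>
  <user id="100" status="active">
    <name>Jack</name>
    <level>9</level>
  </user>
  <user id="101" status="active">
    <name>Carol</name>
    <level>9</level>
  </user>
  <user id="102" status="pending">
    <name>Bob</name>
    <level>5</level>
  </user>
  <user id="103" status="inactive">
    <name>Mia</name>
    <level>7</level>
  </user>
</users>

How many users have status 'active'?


Counting users with status='active':
  Jack (id=100) -> MATCH
  Carol (id=101) -> MATCH
Count: 2

ANSWER: 2


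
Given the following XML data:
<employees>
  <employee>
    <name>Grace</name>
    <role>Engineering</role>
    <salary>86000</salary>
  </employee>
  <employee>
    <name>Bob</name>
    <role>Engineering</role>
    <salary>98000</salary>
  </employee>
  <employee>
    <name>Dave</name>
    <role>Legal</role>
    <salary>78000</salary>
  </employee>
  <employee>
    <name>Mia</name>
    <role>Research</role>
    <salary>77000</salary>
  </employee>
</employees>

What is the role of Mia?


Searching for <employee> with <name>Mia</name>
Found at position 4
<role>Research</role>

ANSWER: Research


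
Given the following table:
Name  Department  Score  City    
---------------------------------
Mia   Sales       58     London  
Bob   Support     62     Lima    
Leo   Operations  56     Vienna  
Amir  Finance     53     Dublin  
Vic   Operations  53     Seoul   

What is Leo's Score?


Row 3: Leo
Score = 56

ANSWER: 56


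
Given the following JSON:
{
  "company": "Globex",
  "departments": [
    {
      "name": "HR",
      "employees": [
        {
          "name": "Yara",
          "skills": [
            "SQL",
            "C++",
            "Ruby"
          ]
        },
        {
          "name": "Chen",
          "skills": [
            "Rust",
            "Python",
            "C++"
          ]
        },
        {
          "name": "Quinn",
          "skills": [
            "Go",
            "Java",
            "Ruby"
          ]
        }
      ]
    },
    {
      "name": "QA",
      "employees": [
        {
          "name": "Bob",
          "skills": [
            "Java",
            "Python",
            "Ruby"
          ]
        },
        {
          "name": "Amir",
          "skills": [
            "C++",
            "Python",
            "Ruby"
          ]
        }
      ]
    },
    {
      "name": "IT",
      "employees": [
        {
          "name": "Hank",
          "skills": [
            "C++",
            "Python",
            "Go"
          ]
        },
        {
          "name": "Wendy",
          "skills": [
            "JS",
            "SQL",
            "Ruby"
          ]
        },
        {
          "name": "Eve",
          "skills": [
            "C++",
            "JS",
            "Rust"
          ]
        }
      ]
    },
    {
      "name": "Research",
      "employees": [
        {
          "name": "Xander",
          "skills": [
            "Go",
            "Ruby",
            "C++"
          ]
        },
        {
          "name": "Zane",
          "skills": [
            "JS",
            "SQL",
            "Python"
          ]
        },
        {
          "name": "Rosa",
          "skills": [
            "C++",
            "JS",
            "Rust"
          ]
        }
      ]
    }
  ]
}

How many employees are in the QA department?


Path: departments[1].employees
Count: 2

ANSWER: 2


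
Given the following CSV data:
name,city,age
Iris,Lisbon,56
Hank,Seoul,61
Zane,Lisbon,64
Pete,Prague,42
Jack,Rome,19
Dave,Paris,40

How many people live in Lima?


Scanning city column for 'Lima':
Total matches: 0

ANSWER: 0


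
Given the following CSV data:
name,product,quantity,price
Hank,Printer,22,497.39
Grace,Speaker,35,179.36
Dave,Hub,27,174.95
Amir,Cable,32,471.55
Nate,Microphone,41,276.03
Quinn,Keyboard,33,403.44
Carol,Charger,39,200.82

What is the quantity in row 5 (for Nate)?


Row 5: Nate
Column 'quantity' = 41

ANSWER: 41


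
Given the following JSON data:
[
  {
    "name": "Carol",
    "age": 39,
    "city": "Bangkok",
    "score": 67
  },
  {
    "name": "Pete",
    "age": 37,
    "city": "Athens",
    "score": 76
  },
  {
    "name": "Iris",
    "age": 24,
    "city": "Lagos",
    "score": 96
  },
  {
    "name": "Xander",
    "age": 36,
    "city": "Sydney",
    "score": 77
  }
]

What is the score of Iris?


Looking up record where name = Iris
Record index: 2
Field 'score' = 96

ANSWER: 96


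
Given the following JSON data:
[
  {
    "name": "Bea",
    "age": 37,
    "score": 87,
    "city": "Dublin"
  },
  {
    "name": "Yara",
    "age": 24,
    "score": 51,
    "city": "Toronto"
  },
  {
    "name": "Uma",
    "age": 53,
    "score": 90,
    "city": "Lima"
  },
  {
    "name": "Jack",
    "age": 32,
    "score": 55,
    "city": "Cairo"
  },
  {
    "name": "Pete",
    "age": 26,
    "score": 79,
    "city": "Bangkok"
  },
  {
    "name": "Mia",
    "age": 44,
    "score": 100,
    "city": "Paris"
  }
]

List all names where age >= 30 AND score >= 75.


Checking both conditions:
  Bea (age=37, score=87) -> YES
  Yara (age=24, score=51) -> no
  Uma (age=53, score=90) -> YES
  Jack (age=32, score=55) -> no
  Pete (age=26, score=79) -> no
  Mia (age=44, score=100) -> YES


ANSWER: Bea, Uma, Mia


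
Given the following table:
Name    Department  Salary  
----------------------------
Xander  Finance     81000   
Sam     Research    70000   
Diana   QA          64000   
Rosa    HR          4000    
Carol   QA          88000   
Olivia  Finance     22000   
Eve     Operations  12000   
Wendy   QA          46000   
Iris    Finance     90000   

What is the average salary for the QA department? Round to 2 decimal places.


QA department members:
  Diana: 64000
  Carol: 88000
  Wendy: 46000
Sum = 198000
Count = 3
Average = 198000 / 3 = 66000.00

ANSWER: 66000.00


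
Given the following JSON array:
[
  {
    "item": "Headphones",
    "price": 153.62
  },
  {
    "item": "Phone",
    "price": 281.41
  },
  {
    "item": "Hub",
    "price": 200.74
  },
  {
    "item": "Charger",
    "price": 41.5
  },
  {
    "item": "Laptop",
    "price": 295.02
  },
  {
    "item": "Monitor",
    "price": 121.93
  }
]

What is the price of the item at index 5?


Array index 5 -> Monitor
price = 121.93

ANSWER: 121.93


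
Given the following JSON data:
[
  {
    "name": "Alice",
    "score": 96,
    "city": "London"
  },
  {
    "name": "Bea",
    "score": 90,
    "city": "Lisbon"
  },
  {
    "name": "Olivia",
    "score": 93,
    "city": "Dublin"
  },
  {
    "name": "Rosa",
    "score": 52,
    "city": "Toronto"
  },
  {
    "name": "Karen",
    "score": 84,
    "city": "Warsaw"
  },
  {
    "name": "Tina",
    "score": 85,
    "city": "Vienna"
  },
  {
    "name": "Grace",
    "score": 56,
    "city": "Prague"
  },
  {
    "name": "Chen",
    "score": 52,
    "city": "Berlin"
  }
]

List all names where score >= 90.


Filtering records where score >= 90:
  Alice (score=96) -> YES
  Bea (score=90) -> YES
  Olivia (score=93) -> YES
  Rosa (score=52) -> no
  Karen (score=84) -> no
  Tina (score=85) -> no
  Grace (score=56) -> no
  Chen (score=52) -> no


ANSWER: Alice, Bea, Olivia


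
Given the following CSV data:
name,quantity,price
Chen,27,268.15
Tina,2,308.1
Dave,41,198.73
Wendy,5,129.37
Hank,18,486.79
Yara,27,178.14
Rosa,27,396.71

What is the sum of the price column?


Values in 'price' column:
  Row 1: 268.15
  Row 2: 308.1
  Row 3: 198.73
  Row 4: 129.37
  Row 5: 486.79
  Row 6: 178.14
  Row 7: 396.71
Sum = 268.15 + 308.1 + 198.73 + 129.37 + 486.79 + 178.14 + 396.71 = 1965.99

ANSWER: 1965.99


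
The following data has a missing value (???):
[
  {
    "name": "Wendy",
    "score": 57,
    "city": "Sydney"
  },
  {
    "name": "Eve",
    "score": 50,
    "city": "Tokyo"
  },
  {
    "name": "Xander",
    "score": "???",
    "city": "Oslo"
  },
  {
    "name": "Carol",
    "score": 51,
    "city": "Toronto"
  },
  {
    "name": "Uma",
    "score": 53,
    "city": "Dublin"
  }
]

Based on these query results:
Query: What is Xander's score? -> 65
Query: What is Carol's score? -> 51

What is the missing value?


The missing value is Xander's score
From query: Xander's score = 65

ANSWER: 65


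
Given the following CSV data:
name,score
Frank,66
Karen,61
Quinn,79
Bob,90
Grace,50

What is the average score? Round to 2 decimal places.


Scores: 66, 61, 79, 90, 50
Sum = 346
Count = 5
Average = 346 / 5 = 69.20

ANSWER: 69.20


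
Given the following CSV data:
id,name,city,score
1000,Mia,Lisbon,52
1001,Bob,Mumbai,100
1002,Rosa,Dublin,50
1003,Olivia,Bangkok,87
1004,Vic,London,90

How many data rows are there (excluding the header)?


Counting rows (excluding header):
Header: id,name,city,score
Data rows: 5

ANSWER: 5


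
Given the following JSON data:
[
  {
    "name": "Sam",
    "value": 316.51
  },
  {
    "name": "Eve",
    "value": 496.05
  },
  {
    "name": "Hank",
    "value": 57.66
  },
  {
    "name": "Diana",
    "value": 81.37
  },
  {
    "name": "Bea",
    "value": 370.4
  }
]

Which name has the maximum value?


Comparing values:
  Sam: 316.51
  Eve: 496.05
  Hank: 57.66
  Diana: 81.37
  Bea: 370.4
Maximum: Eve (496.05)

ANSWER: Eve


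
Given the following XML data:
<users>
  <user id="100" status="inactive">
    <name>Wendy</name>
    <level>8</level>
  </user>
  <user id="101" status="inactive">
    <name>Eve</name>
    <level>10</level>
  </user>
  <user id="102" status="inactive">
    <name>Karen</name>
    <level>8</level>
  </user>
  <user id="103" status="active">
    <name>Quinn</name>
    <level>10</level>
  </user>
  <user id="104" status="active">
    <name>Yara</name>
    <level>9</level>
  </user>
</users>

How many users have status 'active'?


Counting users with status='active':
  Quinn (id=103) -> MATCH
  Yara (id=104) -> MATCH
Count: 2

ANSWER: 2


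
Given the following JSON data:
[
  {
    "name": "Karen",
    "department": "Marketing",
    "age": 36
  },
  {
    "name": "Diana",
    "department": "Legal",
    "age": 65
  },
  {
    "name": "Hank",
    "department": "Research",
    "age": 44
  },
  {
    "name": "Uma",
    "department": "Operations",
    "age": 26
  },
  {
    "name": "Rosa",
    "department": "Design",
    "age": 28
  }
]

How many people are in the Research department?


Scanning records for department = Research
  Record 2: Hank
Count: 1

ANSWER: 1


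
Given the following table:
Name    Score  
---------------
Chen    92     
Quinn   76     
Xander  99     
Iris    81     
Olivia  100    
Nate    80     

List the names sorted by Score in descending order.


Sorting by Score (descending):
  Olivia: 100
  Xander: 99
  Chen: 92
  Iris: 81
  Nate: 80
  Quinn: 76


ANSWER: Olivia, Xander, Chen, Iris, Nate, Quinn


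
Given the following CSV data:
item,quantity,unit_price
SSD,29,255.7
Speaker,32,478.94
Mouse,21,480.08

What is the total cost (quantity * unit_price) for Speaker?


Row: Speaker
quantity = 32
unit_price = 478.94
total = 32 * 478.94 = 15326.08

ANSWER: 15326.08


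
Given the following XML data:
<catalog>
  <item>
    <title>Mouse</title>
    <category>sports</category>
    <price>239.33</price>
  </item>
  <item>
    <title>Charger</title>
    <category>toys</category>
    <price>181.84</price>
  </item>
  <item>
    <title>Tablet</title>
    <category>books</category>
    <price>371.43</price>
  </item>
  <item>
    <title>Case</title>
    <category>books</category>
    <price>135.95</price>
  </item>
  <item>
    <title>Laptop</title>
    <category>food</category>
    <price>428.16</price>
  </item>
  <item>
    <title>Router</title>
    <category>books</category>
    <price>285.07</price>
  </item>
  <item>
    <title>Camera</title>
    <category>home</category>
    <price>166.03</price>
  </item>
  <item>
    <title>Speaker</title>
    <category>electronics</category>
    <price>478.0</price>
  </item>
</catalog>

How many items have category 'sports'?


Scanning <item> elements for <category>sports</category>:
  Item 1: Mouse -> MATCH
Count: 1

ANSWER: 1


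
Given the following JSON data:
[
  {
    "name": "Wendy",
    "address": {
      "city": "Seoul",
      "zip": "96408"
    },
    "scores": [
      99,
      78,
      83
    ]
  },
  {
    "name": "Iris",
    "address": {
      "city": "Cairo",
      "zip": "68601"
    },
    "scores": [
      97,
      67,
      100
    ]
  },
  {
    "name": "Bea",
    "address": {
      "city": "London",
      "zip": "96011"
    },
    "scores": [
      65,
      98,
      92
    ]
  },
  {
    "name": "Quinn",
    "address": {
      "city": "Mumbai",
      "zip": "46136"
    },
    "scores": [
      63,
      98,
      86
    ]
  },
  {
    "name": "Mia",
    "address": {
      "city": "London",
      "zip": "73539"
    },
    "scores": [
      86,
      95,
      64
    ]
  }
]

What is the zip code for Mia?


Path: records[4].address.zip
Value: 73539

ANSWER: 73539


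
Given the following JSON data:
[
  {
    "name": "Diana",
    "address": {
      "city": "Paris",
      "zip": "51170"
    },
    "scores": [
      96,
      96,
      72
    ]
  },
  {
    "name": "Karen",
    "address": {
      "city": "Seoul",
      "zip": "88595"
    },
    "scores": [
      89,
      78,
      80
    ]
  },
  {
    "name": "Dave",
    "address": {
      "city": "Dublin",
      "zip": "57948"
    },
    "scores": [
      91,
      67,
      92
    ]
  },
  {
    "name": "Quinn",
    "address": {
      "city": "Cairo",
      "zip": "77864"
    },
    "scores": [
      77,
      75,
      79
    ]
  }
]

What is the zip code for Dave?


Path: records[2].address.zip
Value: 57948

ANSWER: 57948


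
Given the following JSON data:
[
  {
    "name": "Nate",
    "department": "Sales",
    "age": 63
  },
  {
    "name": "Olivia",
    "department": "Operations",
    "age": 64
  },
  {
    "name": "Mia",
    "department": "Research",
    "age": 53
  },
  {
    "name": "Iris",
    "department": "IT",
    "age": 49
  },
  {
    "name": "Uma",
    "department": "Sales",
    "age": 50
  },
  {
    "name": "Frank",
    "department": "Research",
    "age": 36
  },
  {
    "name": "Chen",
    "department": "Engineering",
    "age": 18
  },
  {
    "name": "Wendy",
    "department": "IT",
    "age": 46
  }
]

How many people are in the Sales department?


Scanning records for department = Sales
  Record 0: Nate
  Record 4: Uma
Count: 2

ANSWER: 2


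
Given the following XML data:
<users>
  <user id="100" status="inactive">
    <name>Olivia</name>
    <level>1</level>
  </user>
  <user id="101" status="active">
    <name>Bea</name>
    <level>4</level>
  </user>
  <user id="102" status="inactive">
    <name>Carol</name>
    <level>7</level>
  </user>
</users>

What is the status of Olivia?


Finding user with name = Olivia
user id="100" status="inactive"

ANSWER: inactive


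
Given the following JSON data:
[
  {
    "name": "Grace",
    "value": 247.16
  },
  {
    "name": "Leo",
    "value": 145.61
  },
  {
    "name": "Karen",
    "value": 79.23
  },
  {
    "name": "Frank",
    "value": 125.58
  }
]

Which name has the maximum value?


Comparing values:
  Grace: 247.16
  Leo: 145.61
  Karen: 79.23
  Frank: 125.58
Maximum: Grace (247.16)

ANSWER: Grace


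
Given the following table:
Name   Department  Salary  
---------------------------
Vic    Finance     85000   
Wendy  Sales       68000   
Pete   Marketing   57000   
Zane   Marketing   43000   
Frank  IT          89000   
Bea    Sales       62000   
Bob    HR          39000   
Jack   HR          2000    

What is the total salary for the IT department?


IT department members:
  Frank: 89000
Total = 89000 = 89000

ANSWER: 89000


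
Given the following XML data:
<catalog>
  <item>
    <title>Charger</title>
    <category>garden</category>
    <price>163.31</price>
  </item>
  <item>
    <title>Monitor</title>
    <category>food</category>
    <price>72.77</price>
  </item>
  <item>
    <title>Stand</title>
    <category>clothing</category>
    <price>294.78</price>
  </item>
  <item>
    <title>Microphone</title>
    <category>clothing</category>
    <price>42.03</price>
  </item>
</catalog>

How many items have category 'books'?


Scanning <item> elements for <category>books</category>:
Count: 0

ANSWER: 0


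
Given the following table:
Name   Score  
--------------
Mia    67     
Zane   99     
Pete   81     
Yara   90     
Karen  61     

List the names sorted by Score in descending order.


Sorting by Score (descending):
  Zane: 99
  Yara: 90
  Pete: 81
  Mia: 67
  Karen: 61


ANSWER: Zane, Yara, Pete, Mia, Karen


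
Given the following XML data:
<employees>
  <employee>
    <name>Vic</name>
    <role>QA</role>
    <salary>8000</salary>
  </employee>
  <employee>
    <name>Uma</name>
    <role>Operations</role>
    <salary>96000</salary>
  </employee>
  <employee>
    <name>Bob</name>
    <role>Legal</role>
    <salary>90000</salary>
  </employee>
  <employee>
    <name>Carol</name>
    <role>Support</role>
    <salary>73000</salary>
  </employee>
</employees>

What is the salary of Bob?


Searching for <employee> with <name>Bob</name>
Found at position 3
<salary>90000</salary>

ANSWER: 90000


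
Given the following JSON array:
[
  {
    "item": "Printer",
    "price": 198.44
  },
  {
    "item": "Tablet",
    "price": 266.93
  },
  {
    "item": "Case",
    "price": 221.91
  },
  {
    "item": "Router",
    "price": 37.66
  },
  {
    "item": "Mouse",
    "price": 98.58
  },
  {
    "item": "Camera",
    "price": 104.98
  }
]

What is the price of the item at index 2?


Array index 2 -> Case
price = 221.91

ANSWER: 221.91


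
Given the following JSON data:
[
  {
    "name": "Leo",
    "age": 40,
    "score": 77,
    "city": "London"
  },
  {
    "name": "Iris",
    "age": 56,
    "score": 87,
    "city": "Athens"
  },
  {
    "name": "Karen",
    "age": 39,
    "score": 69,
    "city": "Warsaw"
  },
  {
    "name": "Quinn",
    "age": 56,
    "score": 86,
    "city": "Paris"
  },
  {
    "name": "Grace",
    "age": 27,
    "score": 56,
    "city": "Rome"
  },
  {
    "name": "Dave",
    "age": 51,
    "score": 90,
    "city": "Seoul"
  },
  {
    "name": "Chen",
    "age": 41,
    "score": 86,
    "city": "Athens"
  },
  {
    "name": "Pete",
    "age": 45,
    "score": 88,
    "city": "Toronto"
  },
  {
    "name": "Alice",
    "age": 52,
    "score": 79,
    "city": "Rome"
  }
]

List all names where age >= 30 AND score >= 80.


Checking both conditions:
  Leo (age=40, score=77) -> no
  Iris (age=56, score=87) -> YES
  Karen (age=39, score=69) -> no
  Quinn (age=56, score=86) -> YES
  Grace (age=27, score=56) -> no
  Dave (age=51, score=90) -> YES
  Chen (age=41, score=86) -> YES
  Pete (age=45, score=88) -> YES
  Alice (age=52, score=79) -> no


ANSWER: Iris, Quinn, Dave, Chen, Pete


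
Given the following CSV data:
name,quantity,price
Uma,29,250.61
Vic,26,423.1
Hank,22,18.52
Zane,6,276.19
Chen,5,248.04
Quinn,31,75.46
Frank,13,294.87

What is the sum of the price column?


Values in 'price' column:
  Row 1: 250.61
  Row 2: 423.1
  Row 3: 18.52
  Row 4: 276.19
  Row 5: 248.04
  Row 6: 75.46
  Row 7: 294.87
Sum = 250.61 + 423.1 + 18.52 + 276.19 + 248.04 + 75.46 + 294.87 = 1586.79

ANSWER: 1586.79


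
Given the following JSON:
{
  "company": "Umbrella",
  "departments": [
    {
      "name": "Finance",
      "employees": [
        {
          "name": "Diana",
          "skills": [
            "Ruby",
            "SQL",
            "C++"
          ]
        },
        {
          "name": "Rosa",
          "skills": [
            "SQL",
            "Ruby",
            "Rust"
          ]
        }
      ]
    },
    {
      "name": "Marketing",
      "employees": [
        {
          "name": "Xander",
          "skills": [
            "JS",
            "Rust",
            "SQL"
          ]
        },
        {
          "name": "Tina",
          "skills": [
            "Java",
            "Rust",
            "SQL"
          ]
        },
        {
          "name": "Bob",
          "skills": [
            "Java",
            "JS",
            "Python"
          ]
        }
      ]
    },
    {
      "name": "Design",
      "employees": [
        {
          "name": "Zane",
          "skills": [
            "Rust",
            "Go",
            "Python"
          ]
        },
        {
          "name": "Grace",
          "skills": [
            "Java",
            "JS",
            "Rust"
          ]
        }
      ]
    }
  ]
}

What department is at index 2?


Path: departments[2].name
Value: Design

ANSWER: Design


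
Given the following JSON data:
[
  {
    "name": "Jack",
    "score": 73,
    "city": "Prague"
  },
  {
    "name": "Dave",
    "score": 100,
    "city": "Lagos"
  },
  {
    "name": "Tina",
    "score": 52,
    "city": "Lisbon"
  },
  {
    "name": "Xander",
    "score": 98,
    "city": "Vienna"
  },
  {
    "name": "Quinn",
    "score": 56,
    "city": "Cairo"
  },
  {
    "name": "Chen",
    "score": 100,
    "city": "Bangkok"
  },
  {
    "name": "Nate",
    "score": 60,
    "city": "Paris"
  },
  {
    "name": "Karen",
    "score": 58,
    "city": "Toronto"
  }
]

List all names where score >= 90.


Filtering records where score >= 90:
  Jack (score=73) -> no
  Dave (score=100) -> YES
  Tina (score=52) -> no
  Xander (score=98) -> YES
  Quinn (score=56) -> no
  Chen (score=100) -> YES
  Nate (score=60) -> no
  Karen (score=58) -> no


ANSWER: Dave, Xander, Chen


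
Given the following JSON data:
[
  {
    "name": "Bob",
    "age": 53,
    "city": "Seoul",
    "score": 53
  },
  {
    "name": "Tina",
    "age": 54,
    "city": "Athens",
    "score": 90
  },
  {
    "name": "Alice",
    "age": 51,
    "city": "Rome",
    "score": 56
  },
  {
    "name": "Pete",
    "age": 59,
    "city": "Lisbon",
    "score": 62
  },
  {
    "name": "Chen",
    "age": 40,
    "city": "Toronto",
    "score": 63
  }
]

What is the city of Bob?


Looking up record where name = Bob
Record index: 0
Field 'city' = Seoul

ANSWER: Seoul


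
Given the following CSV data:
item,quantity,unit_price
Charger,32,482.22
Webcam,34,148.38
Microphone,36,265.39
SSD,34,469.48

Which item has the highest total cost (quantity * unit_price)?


Computing row totals:
  Charger: 15431.04
  Webcam: 5044.92
  Microphone: 9554.04
  SSD: 15962.32
Maximum: SSD (15962.32)

ANSWER: SSD


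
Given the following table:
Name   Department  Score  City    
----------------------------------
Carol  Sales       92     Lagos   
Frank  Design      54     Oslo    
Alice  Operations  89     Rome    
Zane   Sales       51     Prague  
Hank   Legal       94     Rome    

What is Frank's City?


Row 2: Frank
City = Oslo

ANSWER: Oslo


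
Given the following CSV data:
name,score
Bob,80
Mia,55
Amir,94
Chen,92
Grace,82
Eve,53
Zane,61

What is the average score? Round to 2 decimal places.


Scores: 80, 55, 94, 92, 82, 53, 61
Sum = 517
Count = 7
Average = 517 / 7 = 73.86

ANSWER: 73.86


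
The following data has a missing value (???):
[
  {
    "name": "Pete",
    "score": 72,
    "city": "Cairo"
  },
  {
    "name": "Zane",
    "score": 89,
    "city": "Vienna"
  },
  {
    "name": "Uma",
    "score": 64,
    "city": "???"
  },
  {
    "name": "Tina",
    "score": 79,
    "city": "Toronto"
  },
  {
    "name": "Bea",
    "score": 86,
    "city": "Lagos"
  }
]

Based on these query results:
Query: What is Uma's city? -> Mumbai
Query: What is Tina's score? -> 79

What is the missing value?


The missing value is Uma's city
From query: Uma's city = Mumbai

ANSWER: Mumbai


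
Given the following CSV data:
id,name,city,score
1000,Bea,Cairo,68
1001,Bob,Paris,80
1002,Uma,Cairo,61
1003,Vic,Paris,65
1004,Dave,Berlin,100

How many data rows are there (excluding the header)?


Counting rows (excluding header):
Header: id,name,city,score
Data rows: 5

ANSWER: 5


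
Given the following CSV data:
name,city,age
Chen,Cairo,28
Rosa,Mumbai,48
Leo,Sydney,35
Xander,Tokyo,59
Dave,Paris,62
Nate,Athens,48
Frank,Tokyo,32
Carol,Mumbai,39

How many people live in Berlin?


Scanning city column for 'Berlin':
Total matches: 0

ANSWER: 0


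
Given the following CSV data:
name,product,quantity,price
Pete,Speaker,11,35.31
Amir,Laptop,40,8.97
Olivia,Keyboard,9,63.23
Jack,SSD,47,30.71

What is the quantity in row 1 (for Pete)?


Row 1: Pete
Column 'quantity' = 11

ANSWER: 11


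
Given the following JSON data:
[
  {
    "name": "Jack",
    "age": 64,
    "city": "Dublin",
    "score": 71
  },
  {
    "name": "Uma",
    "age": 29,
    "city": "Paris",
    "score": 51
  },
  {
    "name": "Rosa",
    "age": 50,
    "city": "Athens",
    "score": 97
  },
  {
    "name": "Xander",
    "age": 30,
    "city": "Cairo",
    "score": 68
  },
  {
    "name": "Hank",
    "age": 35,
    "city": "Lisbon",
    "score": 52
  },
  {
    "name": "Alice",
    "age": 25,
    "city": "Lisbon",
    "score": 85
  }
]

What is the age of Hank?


Looking up record where name = Hank
Record index: 4
Field 'age' = 35

ANSWER: 35


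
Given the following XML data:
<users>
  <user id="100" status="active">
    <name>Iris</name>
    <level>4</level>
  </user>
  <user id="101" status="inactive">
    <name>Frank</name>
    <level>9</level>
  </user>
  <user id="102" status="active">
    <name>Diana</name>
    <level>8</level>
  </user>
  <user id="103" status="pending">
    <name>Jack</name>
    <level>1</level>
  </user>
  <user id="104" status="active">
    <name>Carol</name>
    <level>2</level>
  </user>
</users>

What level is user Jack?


Finding user: Jack
<level>1</level>

ANSWER: 1


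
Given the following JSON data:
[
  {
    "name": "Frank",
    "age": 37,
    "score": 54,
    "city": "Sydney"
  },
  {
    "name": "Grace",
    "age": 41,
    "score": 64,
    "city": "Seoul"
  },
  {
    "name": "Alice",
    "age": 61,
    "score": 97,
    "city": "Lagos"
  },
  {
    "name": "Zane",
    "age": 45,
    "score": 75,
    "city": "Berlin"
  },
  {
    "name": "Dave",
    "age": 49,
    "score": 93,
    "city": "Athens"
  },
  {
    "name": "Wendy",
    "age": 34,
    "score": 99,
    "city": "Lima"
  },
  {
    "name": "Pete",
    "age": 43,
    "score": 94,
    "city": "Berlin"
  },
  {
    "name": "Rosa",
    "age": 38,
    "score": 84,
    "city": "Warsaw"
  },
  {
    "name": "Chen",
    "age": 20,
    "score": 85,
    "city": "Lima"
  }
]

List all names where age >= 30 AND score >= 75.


Checking both conditions:
  Frank (age=37, score=54) -> no
  Grace (age=41, score=64) -> no
  Alice (age=61, score=97) -> YES
  Zane (age=45, score=75) -> YES
  Dave (age=49, score=93) -> YES
  Wendy (age=34, score=99) -> YES
  Pete (age=43, score=94) -> YES
  Rosa (age=38, score=84) -> YES
  Chen (age=20, score=85) -> no


ANSWER: Alice, Zane, Dave, Wendy, Pete, Rosa


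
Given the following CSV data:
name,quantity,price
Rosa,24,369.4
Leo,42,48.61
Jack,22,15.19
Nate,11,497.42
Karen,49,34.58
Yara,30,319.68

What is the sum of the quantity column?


Values in 'quantity' column:
  Row 1: 24
  Row 2: 42
  Row 3: 22
  Row 4: 11
  Row 5: 49
  Row 6: 30
Sum = 24 + 42 + 22 + 11 + 49 + 30 = 178

ANSWER: 178


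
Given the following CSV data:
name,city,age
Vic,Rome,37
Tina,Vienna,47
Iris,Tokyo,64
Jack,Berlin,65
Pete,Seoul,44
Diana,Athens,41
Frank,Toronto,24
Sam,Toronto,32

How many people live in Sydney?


Scanning city column for 'Sydney':
Total matches: 0

ANSWER: 0


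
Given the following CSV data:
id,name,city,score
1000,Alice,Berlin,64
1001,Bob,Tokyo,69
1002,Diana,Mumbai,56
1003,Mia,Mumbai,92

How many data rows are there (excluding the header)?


Counting rows (excluding header):
Header: id,name,city,score
Data rows: 4

ANSWER: 4


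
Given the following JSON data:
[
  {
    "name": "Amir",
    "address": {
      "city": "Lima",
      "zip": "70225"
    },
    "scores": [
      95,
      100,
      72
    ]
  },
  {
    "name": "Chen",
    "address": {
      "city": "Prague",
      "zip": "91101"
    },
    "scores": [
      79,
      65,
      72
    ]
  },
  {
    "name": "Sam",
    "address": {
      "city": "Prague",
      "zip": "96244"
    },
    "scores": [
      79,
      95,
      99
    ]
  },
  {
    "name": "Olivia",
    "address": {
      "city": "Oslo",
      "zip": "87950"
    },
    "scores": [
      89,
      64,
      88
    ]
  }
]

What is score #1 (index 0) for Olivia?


Path: records[3].scores[0]
Value: 89

ANSWER: 89


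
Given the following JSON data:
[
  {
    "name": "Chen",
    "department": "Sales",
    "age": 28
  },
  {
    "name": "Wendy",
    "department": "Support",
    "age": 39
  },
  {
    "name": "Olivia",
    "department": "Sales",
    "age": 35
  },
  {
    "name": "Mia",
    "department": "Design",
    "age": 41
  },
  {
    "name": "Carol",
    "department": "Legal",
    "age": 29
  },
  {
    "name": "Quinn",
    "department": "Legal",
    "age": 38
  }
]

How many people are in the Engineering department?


Scanning records for department = Engineering
  No matches found
Count: 0

ANSWER: 0


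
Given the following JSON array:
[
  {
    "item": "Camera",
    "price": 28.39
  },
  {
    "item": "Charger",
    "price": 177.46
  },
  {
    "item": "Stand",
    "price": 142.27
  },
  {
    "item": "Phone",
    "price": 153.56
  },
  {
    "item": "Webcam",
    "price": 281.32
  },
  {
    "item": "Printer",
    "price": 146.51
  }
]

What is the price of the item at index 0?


Array index 0 -> Camera
price = 28.39

ANSWER: 28.39


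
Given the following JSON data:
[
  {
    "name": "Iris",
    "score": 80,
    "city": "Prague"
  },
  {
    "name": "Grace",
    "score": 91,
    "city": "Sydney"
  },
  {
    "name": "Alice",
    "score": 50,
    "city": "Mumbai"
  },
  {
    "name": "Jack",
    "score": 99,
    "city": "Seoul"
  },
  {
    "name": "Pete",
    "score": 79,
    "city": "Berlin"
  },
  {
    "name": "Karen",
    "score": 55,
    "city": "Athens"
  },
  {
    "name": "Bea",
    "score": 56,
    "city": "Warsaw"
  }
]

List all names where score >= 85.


Filtering records where score >= 85:
  Iris (score=80) -> no
  Grace (score=91) -> YES
  Alice (score=50) -> no
  Jack (score=99) -> YES
  Pete (score=79) -> no
  Karen (score=55) -> no
  Bea (score=56) -> no


ANSWER: Grace, Jack


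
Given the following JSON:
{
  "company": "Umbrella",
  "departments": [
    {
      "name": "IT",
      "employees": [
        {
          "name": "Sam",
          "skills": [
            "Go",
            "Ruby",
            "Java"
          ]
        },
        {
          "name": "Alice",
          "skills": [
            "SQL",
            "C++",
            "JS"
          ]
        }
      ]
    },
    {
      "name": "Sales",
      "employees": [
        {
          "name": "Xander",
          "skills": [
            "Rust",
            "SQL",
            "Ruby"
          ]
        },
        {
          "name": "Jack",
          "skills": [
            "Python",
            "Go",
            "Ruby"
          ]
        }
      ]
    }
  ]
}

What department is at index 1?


Path: departments[1].name
Value: Sales

ANSWER: Sales


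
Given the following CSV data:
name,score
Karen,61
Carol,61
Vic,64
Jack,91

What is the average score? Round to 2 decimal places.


Scores: 61, 61, 64, 91
Sum = 277
Count = 4
Average = 277 / 4 = 69.25

ANSWER: 69.25


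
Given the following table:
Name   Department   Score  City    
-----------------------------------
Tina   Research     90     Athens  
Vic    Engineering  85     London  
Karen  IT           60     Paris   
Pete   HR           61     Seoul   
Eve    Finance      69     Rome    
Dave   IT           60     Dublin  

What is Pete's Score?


Row 4: Pete
Score = 61

ANSWER: 61


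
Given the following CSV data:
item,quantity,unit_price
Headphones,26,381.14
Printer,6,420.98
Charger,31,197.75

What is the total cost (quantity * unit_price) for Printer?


Row: Printer
quantity = 6
unit_price = 420.98
total = 6 * 420.98 = 2525.88

ANSWER: 2525.88


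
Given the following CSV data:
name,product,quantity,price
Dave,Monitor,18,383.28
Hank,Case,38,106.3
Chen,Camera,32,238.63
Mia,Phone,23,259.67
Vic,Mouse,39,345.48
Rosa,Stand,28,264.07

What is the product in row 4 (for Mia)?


Row 4: Mia
Column 'product' = Phone

ANSWER: Phone


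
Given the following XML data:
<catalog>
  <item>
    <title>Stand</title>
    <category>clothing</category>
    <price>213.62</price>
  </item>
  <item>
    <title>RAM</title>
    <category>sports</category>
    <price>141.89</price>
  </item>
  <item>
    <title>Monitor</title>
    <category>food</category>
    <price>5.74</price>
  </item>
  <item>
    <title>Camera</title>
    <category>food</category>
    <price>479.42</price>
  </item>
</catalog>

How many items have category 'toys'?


Scanning <item> elements for <category>toys</category>:
Count: 0

ANSWER: 0


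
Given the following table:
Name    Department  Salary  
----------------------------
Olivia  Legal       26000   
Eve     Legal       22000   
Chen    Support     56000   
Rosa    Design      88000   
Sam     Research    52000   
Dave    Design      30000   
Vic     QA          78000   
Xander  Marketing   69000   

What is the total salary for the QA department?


QA department members:
  Vic: 78000
Total = 78000 = 78000

ANSWER: 78000


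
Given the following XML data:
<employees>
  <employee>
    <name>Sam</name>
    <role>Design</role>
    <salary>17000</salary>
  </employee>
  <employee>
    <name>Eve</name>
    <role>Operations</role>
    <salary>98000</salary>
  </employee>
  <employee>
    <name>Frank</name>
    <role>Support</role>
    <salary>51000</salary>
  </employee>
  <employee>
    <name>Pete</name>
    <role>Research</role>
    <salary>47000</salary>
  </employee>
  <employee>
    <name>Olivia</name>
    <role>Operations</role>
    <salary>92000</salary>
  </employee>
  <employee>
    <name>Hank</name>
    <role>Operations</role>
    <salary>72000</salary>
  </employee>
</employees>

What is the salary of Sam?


Searching for <employee> with <name>Sam</name>
Found at position 1
<salary>17000</salary>

ANSWER: 17000
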